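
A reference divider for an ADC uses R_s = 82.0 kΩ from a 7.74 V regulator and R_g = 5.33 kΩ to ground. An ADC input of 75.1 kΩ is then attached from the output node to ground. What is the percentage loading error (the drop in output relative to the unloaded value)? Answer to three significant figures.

The divider's output (Thévenin) resistance is R_s‖R_g = 5.005 kΩ.
Fractional drop under load = R_th/(R_th + R_L) = 5.005 / (5.005 + 75.1) = 0.06248.
So the output falls by 6.25 %.

6.25 %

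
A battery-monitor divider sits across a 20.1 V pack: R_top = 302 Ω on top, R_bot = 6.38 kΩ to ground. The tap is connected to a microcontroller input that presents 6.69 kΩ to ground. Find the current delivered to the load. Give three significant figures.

I_L ≈ 2.75 mA

R_bot‖R_L = 3266 Ω; V_out = 20.1 × 3266/3568 = 18.40 V.
I_L = V_out / R_L = 18.40 / 6.69 kΩ = 2.75 mA.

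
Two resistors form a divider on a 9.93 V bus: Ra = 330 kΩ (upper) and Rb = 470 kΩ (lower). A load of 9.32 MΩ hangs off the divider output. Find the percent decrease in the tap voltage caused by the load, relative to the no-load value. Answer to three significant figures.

The divider's output (Thévenin) resistance is Ra‖Rb = 193.9 kΩ.
Fractional drop under load = R_th/(R_th + R_L) = 193.9 / (193.9 + 9320) = 0.02038.
So the output falls by 2.04 %.

2.04 %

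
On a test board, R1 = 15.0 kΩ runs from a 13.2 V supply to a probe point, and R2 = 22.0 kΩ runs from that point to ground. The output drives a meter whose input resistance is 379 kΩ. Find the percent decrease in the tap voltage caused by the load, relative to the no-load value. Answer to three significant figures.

The divider's output (Thévenin) resistance is R1‖R2 = 8.919 kΩ.
Fractional drop under load = R_th/(R_th + R_L) = 8.919 / (8.919 + 379) = 0.02299.
So the output falls by 2.30 %.

2.30 %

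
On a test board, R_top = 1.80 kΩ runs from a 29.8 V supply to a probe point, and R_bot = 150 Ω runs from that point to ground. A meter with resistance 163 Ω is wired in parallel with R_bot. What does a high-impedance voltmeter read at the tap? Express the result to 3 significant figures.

V_out ≈ 1.24 V

The load sits in parallel with R_bot: R_bot‖R_L = (150 × 163) / (150 + 163) = 78.12 Ω.
V_out = 29.8 × 78.12 / (1800 + 78.12) = 29.8 × 78.12/1878 = 1.24 V.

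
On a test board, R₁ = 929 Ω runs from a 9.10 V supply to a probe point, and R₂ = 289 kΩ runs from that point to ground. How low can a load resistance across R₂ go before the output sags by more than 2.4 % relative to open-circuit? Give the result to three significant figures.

R_L(min) ≈ 37.7 kΩ

Output resistance R_th = R₁‖R₂ = (929 × 289000)/289900 = 926.0 Ω.
The fractional drop is R_th/(R_th + R_L); requiring this ≤ 0.0240 gives R_L ≥ R_th(1/0.0240 − 1) = 926.0 × 40.67 = 37.7 kΩ.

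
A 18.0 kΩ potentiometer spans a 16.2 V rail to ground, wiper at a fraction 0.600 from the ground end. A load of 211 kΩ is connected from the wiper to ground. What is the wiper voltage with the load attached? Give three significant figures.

V ≈ 9.52 V

The wiper splits the pot into (1−α)R = 7.200 kΩ above and αR = 10.80 kΩ below.
Lower section ‖ load = 10.27 kΩ.
V_wiper = 16.2 × 10.27/(7.200 + 10.27) = 9.52 V.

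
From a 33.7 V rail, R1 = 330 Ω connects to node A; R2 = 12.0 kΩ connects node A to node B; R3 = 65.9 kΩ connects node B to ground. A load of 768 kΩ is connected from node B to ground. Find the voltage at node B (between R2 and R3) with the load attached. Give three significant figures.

V ≈ 28.0 V

At node B, R3 is in parallel with the load: R3‖R_L = 60690 Ω.
Below node A the resistance is R2 + (R3‖R_L) = 72690 Ω, so V_A = 33.7 × 72690/73020 = 33.55 V.
Then V_B = V_A × (R3‖R_L)/(R2 + R3‖R_L) = 33.55 × 60690/72690 = 28.0 V.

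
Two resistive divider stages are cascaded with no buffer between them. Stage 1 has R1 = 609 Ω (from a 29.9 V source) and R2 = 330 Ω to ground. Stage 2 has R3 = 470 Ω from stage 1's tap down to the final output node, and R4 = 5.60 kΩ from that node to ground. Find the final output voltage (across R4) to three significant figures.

Stage 2 presents R3+R4 = 6070 Ω as a load on stage 1's tap.
Stage 1's lower leg becomes R2‖(R3+R4) = 313.0 Ω, so V_mid = 29.9 × 313.0/922.0 = 10.15 V.
Stage 2 is itself unloaded: V_out = V_mid × R4/(R3+R4) = 10.15 × 5600/6070 = 9.36 V.

V_out ≈ 9.36 V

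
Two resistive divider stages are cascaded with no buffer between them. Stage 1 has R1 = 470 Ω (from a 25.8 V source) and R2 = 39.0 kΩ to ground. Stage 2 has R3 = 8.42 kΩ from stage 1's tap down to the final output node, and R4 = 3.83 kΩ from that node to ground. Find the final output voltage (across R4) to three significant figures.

V_out ≈ 7.68 V

Stage 2 presents R3+R4 = 12250 Ω as a load on stage 1's tap.
Stage 1's lower leg becomes R2‖(R3+R4) = 9322 Ω, so V_mid = 25.8 × 9322/9792 = 24.56 V.
Stage 2 is itself unloaded: V_out = V_mid × R4/(R3+R4) = 24.56 × 3830/12250 = 7.68 V.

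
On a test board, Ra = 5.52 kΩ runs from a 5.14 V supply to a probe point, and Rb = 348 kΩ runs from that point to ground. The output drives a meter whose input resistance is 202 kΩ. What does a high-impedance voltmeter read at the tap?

The load sits in parallel with Rb: Rb‖R_L = (348 × 202) / (348 + 202) = 127.8 kΩ.
V_out = 5.14 × 127.8 / (5.52 + 127.8) = 5.14 × 127.8/133.3 = 4.93 V.

V_out ≈ 4.93 V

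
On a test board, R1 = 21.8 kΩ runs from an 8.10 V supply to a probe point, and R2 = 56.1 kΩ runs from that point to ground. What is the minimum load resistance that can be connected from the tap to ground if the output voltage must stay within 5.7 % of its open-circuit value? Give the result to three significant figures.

R_L(min) ≈ 260 kΩ

Output resistance R_th = R1‖R2 = (21.8 × 56.1)/77.90 = 15.70 kΩ.
The fractional drop is R_th/(R_th + R_L); requiring this ≤ 0.0570 gives R_L ≥ R_th(1/0.0570 − 1) = 15.70 × 16.54 = 260 kΩ.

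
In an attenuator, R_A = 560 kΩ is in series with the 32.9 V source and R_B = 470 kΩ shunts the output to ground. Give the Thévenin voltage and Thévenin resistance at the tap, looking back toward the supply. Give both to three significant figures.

V_th = 15.0 V, R_th = 256 kΩ

V_th is the open-circuit tap voltage: 32.9 × 470/(560 + 470) = 15.0 V.
With the supply zeroed, R_A and R_B appear in parallel from the tap: R_th = R_A‖R_B = (560 × 470)/1030 = 256 kΩ.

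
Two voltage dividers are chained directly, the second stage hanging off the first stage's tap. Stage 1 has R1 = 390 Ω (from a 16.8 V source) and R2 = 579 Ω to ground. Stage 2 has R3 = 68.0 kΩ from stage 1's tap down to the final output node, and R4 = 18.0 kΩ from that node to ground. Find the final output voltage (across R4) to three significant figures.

V_out ≈ 2.10 V

Stage 2 presents R3+R4 = 86000 Ω as a load on stage 1's tap.
Stage 1's lower leg becomes R2‖(R3+R4) = 575.1 Ω, so V_mid = 16.8 × 575.1/965.1 = 10.01 V.
Stage 2 is itself unloaded: V_out = V_mid × R4/(R3+R4) = 10.01 × 18000/86000 = 2.10 V.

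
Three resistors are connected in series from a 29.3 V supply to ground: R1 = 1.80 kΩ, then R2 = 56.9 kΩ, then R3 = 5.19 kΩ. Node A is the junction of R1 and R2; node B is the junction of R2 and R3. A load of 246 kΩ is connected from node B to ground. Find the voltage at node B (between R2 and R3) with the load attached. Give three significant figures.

At node B, R3 is in parallel with the load: R3‖R_L = 5.083 kΩ.
Below node A the resistance is R2 + (R3‖R_L) = 61.98 kΩ, so V_A = 29.3 × 61.98/63.78 = 28.47 V.
Then V_B = V_A × (R3‖R_L)/(R2 + R3‖R_L) = 28.47 × 5.083/61.98 = 2.33 V.

V ≈ 2.33 V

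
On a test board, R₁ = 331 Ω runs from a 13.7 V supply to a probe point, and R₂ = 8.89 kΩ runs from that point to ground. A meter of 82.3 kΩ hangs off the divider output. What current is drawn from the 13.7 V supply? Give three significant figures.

R₂‖R_L = 8023 Ω, so the source sees R₁ + R₂‖R_L = 8354 Ω.
I = 13.7 V / 8354 Ω = 1.64 mA.

I ≈ 1.64 mA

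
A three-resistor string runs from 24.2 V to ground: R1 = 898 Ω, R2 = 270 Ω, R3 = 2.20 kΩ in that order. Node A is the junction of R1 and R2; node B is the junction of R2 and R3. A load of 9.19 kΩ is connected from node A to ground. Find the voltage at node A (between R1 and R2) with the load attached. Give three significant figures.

V ≈ 16.6 V

Below node A the series string R2+R3 = 2470 Ω sits in parallel with the 9190 Ω load: 1947 Ω.
V_A = 24.2 × 1947/(898 + 1947) = 16.6 V.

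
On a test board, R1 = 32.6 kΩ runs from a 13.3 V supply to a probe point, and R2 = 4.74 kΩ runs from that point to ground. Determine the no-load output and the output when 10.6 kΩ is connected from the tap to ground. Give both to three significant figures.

Unloaded: 1.69 V; loaded: 1.21 V

Open-circuit: V = 13.3 × 4.74/(32.6 + 4.74) = 1.69 V.
With the load, R2 becomes R2‖R_L = 3.275 kΩ, so V = 13.3 × 3.275/35.88 = 1.21 V.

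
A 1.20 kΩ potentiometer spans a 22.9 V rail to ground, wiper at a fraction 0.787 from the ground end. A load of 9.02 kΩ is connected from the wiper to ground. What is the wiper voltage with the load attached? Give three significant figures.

V ≈ 17.6 V

The wiper splits the pot into (1−α)R = 255.6 Ω above and αR = 944.4 Ω below.
Lower section ‖ load = 854.9 Ω.
V_wiper = 22.9 × 854.9/(255.6 + 854.9) = 17.6 V.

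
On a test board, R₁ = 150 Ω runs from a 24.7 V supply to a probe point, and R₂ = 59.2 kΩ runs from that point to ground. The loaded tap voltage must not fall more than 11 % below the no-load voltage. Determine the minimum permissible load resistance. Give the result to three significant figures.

R_L(min) ≈ 1.21 kΩ

Output resistance R_th = R₁‖R₂ = (150 × 59200)/59350 = 149.6 Ω.
The fractional drop is R_th/(R_th + R_L); requiring this ≤ 0.110 gives R_L ≥ R_th(1/0.110 − 1) = 149.6 × 8.091 = 1.21 kΩ.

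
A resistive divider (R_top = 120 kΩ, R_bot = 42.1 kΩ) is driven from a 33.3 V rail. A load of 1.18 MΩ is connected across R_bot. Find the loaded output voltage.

The load sits in parallel with R_bot: R_bot‖R_L = (42.1 × 1180) / (42.1 + 1180) = 40.65 kΩ.
V_out = 33.3 × 40.65 / (120 + 40.65) = 33.3 × 40.65/160.6 = 8.43 V.

V_out ≈ 8.43 V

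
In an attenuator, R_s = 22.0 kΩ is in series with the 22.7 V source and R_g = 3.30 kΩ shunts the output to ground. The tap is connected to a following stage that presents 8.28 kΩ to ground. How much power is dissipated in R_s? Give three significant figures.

P ≈ 19.1 mW

Total resistance from the source is R_s + (R_g‖R_L) = 24.36 kΩ, so I = 22.7/24.36 kΩ = 0.9319 mA.
P = I²·R_s = (0.9319 mA)² × 22.0 kΩ = 19.1 mW.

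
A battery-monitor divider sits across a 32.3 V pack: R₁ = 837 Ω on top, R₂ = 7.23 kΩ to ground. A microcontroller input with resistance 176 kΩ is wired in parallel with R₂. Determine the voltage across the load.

The load sits in parallel with R₂: R₂‖R_L = (7230 × 176000) / (7230 + 176000) = 6945 Ω.
V_out = 32.3 × 6945 / (837 + 6945) = 32.3 × 6945/7782 = 28.8 V.
(Unloaded it would have been 28.9 V.)

V_out ≈ 28.8 V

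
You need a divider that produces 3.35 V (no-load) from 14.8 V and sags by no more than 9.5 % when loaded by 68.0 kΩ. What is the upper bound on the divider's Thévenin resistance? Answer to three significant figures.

Loading drop = R_th/(R_th + R_L) ≤ 0.0950, so R_th ≤ R_L · ε/(1−ε) = 68.0 kΩ × 0.0950/0.9050 = 7.14 kΩ.
(Any R1, R2 with R2/(R1+R2) = 0.226 and R1‖R2 ≤ 7.14 kΩ will meet the spec.)

R_th ≤ 7.14 kΩ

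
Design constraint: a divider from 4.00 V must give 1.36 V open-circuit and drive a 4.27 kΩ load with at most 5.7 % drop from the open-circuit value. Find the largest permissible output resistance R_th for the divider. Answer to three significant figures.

Loading drop = R_th/(R_th + R_L) ≤ 0.0570, so R_th ≤ R_L · ε/(1−ε) = 4.27 kΩ × 0.0570/0.9430 = 258 Ω.
(Any R1, R2 with R2/(R1+R2) = 0.340 and R1‖R2 ≤ 258 Ω will meet the spec.)

R_th ≤ 258 Ω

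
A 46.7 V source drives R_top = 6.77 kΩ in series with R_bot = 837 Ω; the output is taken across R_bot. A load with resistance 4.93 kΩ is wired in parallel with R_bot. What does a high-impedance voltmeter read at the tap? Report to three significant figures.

V_out ≈ 4.46 V

The load sits in parallel with R_bot: R_bot‖R_L = (837 × 4930) / (837 + 4930) = 715.5 Ω.
V_out = 46.7 × 715.5 / (6770 + 715.5) = 46.7 × 715.5/7486 = 4.46 V.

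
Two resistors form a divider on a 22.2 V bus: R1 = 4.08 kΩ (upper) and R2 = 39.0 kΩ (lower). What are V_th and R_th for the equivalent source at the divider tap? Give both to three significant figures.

V_th = 20.1 V, R_th = 3.69 kΩ

V_th is the open-circuit tap voltage: 22.2 × 39.0/(4.08 + 39.0) = 20.1 V.
With the supply zeroed, R1 and R2 appear in parallel from the tap: R_th = R1‖R2 = (4.08 × 39.0)/43.08 = 3.69 kΩ.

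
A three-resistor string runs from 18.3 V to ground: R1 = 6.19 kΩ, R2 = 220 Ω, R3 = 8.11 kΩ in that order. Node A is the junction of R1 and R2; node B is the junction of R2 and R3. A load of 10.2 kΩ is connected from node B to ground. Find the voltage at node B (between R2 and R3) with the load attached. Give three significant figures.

At node B, R3 is in parallel with the load: R3‖R_L = 4518 Ω.
Below node A the resistance is R2 + (R3‖R_L) = 4738 Ω, so V_A = 18.3 × 4738/10930 = 7.934 V.
Then V_B = V_A × (R3‖R_L)/(R2 + R3‖R_L) = 7.934 × 4518/4738 = 7.57 V.

V ≈ 7.57 V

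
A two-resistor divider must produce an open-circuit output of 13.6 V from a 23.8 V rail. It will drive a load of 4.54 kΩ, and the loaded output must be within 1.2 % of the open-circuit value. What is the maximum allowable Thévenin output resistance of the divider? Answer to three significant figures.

Loading drop = R_th/(R_th + R_L) ≤ 0.0120, so R_th ≤ R_L · ε/(1−ε) = 4.54 kΩ × 0.0120/0.9880 = 55.1 Ω.
(Any R1, R2 with R2/(R1+R2) = 0.571 and R1‖R2 ≤ 55.1 Ω will meet the spec.)

R_th ≤ 55.1 Ω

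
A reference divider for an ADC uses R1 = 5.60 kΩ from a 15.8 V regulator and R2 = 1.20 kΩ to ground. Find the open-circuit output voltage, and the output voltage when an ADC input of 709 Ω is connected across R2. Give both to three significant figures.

Unloaded: 2.79 V; loaded: 1.16 V

Open-circuit: V = 15.8 × 1200/(5600 + 1200) = 2.79 V.
With the load, R2 becomes R2‖R_L = 445.7 Ω, so V = 15.8 × 445.7/6046 = 1.16 V.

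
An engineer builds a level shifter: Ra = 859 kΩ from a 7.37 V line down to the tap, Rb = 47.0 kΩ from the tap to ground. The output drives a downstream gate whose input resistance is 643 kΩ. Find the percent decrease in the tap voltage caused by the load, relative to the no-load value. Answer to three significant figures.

The divider's output (Thévenin) resistance is Ra‖Rb = 44.56 kΩ.
Fractional drop under load = R_th/(R_th + R_L) = 44.56 / (44.56 + 643) = 0.06481.
So the output falls by 6.48 %.

6.48 %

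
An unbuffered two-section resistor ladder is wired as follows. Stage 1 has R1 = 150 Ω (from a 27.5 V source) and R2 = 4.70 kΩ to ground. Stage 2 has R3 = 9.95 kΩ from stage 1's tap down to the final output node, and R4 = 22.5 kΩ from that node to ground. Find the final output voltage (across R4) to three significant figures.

Stage 2 presents R3+R4 = 32450 Ω as a load on stage 1's tap.
Stage 1's lower leg becomes R2‖(R3+R4) = 4105 Ω, so V_mid = 27.5 × 4105/4255 = 26.53 V.
Stage 2 is itself unloaded: V_out = V_mid × R4/(R3+R4) = 26.53 × 22500/32450 = 18.4 V.

V_out ≈ 18.4 V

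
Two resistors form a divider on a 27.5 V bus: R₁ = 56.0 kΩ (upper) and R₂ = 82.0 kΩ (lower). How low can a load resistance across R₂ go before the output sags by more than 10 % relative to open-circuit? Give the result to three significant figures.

R_L(min) ≈ 299 kΩ

Output resistance R_th = R₁‖R₂ = (56.0 × 82.0)/138.0 = 33.28 kΩ.
The fractional drop is R_th/(R_th + R_L); requiring this ≤ 0.100 gives R_L ≥ R_th(1/0.100 − 1) = 33.28 × 9.000 = 299 kΩ.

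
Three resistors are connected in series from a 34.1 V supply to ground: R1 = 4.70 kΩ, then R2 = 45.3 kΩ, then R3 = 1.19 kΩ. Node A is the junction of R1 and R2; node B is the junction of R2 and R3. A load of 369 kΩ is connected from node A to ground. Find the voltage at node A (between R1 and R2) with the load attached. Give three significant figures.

Below node A the series string R2+R3 = 46.49 kΩ sits in parallel with the 369 kΩ load: 41.29 kΩ.
V_A = 34.1 × 41.29/(4.70 + 41.29) = 30.6 V.

V ≈ 30.6 V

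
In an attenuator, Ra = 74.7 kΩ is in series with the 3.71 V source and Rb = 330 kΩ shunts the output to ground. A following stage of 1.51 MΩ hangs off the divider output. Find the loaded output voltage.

V_out ≈ 2.91 V

The load sits in parallel with Rb: Rb‖R_L = (330 × 1510) / (330 + 1510) = 270.8 kΩ.
V_out = 3.71 × 270.8 / (74.7 + 270.8) = 3.71 × 270.8/345.5 = 2.91 V.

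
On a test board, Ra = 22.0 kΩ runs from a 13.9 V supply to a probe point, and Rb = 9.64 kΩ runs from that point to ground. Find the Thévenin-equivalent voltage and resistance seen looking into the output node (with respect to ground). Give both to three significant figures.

V_th = 4.24 V, R_th = 6.70 kΩ

V_th is the open-circuit tap voltage: 13.9 × 9.64/(22.0 + 9.64) = 4.24 V.
With the supply zeroed, Ra and Rb appear in parallel from the tap: R_th = Ra‖Rb = (22.0 × 9.64)/31.64 = 6.70 kΩ.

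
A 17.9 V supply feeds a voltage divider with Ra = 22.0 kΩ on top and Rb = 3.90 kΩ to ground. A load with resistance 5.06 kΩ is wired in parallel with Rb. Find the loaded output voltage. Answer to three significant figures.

The load sits in parallel with Rb: Rb‖R_L = (3.90 × 5.06) / (3.90 + 5.06) = 2.202 kΩ.
V_out = 17.9 × 2.202 / (22.0 + 2.202) = 17.9 × 2.202/24.20 = 1.63 V.

V_out ≈ 1.63 V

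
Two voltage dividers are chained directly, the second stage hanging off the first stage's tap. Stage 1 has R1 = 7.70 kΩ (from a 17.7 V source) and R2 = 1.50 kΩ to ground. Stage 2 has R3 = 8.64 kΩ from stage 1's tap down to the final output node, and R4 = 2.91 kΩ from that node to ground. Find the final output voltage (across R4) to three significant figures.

Stage 2 presents R3+R4 = 11.55 kΩ as a load on stage 1's tap.
Stage 1's lower leg becomes R2‖(R3+R4) = 1.328 kΩ, so V_mid = 17.7 × 1.328/9.028 = 2.603 V.
Stage 2 is itself unloaded: V_out = V_mid × R4/(R3+R4) = 2.603 × 2.91/11.55 = 0.656 V.

V_out ≈ 0.656 V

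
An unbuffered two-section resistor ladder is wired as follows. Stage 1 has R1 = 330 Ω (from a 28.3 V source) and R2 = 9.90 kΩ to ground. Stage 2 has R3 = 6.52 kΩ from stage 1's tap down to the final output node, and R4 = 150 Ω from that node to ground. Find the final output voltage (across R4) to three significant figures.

Stage 2 presents R3+R4 = 6670 Ω as a load on stage 1's tap.
Stage 1's lower leg becomes R2‖(R3+R4) = 3985 Ω, so V_mid = 28.3 × 3985/4315 = 26.14 V.
Stage 2 is itself unloaded: V_out = V_mid × R4/(R3+R4) = 26.14 × 150/6670 = 0.588 V.

V_out ≈ 0.588 V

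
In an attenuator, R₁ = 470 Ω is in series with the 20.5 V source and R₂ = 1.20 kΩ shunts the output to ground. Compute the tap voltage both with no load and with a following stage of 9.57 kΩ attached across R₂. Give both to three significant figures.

Unloaded: 14.7 V; loaded: 14.2 V

Open-circuit: V = 20.5 × 1200/(470 + 1200) = 14.7 V.
With the load, R₂ becomes R₂‖R_L = 1066 Ω, so V = 20.5 × 1066/1536 = 14.2 V.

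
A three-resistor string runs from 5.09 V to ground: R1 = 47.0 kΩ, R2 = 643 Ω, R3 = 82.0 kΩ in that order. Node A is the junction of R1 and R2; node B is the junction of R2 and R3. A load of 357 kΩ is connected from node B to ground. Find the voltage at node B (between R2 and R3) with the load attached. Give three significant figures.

At node B, R3 is in parallel with the load: R3‖R_L = 66680 Ω.
Below node A the resistance is R2 + (R3‖R_L) = 67330 Ω, so V_A = 5.09 × 67330/114300 = 2.997 V.
Then V_B = V_A × (R3‖R_L)/(R2 + R3‖R_L) = 2.997 × 66680/67330 = 2.97 V.

V ≈ 2.97 V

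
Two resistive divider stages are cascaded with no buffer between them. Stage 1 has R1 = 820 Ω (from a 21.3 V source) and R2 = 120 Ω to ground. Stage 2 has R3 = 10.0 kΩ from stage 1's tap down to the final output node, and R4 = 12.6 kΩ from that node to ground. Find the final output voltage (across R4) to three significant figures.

V_out ≈ 1.51 V

Stage 2 presents R3+R4 = 22600 Ω as a load on stage 1's tap.
Stage 1's lower leg becomes R2‖(R3+R4) = 119.4 Ω, so V_mid = 21.3 × 119.4/939.4 = 2.707 V.
Stage 2 is itself unloaded: V_out = V_mid × R4/(R3+R4) = 2.707 × 12600/22600 = 1.51 V.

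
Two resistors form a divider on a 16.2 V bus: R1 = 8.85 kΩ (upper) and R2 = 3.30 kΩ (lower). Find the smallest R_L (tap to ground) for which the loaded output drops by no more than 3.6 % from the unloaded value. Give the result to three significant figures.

R_L(min) ≈ 64.4 kΩ

Output resistance R_th = R1‖R2 = (8.85 × 3.30)/12.15 = 2.404 kΩ.
The fractional drop is R_th/(R_th + R_L); requiring this ≤ 0.0360 gives R_L ≥ R_th(1/0.0360 − 1) = 2.404 × 26.78 = 64.4 kΩ.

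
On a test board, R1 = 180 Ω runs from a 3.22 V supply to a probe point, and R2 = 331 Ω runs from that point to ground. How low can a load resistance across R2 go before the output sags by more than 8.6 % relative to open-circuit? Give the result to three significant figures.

Output resistance R_th = R1‖R2 = (180 × 331)/511.0 = 116.6 Ω.
The fractional drop is R_th/(R_th + R_L); requiring this ≤ 0.0860 gives R_L ≥ R_th(1/0.0860 − 1) = 116.6 × 10.63 = 1.24 kΩ.

R_L(min) ≈ 1.24 kΩ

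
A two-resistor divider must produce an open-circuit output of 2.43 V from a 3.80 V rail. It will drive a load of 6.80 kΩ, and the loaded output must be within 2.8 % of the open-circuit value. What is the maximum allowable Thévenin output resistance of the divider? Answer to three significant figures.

R_th ≤ 196 Ω

Loading drop = R_th/(R_th + R_L) ≤ 0.0280, so R_th ≤ R_L · ε/(1−ε) = 6.80 kΩ × 0.0280/0.9720 = 196 Ω.
(Any R1, R2 with R2/(R1+R2) = 0.639 and R1‖R2 ≤ 196 Ω will meet the spec.)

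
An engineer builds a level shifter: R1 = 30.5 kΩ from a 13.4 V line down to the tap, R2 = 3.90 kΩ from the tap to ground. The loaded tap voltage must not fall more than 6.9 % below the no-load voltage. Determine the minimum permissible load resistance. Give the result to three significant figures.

Output resistance R_th = R1‖R2 = (30.5 × 3.90)/34.40 = 3.458 kΩ.
The fractional drop is R_th/(R_th + R_L); requiring this ≤ 0.0690 gives R_L ≥ R_th(1/0.0690 − 1) = 3.458 × 13.49 = 46.7 kΩ.

R_L(min) ≈ 46.7 kΩ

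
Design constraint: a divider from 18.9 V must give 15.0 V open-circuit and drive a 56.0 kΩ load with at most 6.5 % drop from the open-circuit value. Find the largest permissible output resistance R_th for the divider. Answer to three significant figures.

R_th ≤ 3.89 kΩ

Loading drop = R_th/(R_th + R_L) ≤ 0.0650, so R_th ≤ R_L · ε/(1−ε) = 56.0 kΩ × 0.0650/0.9350 = 3.89 kΩ.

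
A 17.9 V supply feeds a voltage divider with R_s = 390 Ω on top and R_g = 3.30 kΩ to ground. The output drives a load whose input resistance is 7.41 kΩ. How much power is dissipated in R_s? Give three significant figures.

Total resistance from the source is R_s + (R_g‖R_L) = 2673 Ω, so I = 17.9/2673 Ω = 6.696 mA.
P = I²·R_s = (6.696 mA)² × 390 Ω = 17.5 mW.

P ≈ 17.5 mW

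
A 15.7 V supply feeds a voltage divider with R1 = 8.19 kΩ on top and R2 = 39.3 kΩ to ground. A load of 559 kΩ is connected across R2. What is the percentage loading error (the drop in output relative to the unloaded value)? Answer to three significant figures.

The divider's output (Thévenin) resistance is R1‖R2 = 6.778 kΩ.
Fractional drop under load = R_th/(R_th + R_L) = 6.778 / (6.778 + 559) = 0.01198.
So the output falls by 1.20 %.

1.20 %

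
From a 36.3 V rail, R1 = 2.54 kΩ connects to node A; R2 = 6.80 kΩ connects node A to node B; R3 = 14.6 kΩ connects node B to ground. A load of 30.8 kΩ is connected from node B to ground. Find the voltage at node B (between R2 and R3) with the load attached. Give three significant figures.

At node B, R3 is in parallel with the load: R3‖R_L = 9.905 kΩ.
Below node A the resistance is R2 + (R3‖R_L) = 16.70 kΩ, so V_A = 36.3 × 16.70/19.24 = 31.51 V.
Then V_B = V_A × (R3‖R_L)/(R2 + R3‖R_L) = 31.51 × 9.905/16.70 = 18.7 V.

V ≈ 18.7 V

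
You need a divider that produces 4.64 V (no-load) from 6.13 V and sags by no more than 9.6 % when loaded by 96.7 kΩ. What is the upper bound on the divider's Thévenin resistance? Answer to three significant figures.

R_th ≤ 10.3 kΩ

Loading drop = R_th/(R_th + R_L) ≤ 0.0960, so R_th ≤ R_L · ε/(1−ε) = 96.7 kΩ × 0.0960/0.9040 = 10.3 kΩ.
(Any R1, R2 with R2/(R1+R2) = 0.757 and R1‖R2 ≤ 10.3 kΩ will meet the spec.)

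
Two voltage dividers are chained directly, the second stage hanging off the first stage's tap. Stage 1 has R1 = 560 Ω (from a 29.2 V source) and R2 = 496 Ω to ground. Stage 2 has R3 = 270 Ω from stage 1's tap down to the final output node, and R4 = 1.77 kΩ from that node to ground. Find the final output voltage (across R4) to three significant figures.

V_out ≈ 10.5 V

Stage 2 presents R3+R4 = 2040 Ω as a load on stage 1's tap.
Stage 1's lower leg becomes R2‖(R3+R4) = 399.0 Ω, so V_mid = 29.2 × 399.0/959.0 = 12.15 V.
Stage 2 is itself unloaded: V_out = V_mid × R4/(R3+R4) = 12.15 × 1770/2040 = 10.5 V.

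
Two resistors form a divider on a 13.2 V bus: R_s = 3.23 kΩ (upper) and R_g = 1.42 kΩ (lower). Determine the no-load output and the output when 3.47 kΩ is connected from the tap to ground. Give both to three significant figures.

Unloaded: 4.03 V; loaded: 3.14 V

Open-circuit: V = 13.2 × 1.42/(3.23 + 1.42) = 4.03 V.
With the load, R_g becomes R_g‖R_L = 1.008 kΩ, so V = 13.2 × 1.008/4.238 = 3.14 V.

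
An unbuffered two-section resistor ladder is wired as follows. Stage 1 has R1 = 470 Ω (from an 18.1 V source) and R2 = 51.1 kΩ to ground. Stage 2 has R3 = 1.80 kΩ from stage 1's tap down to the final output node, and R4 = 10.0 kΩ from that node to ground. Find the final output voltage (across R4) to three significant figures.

V_out ≈ 14.6 V

Stage 2 presents R3+R4 = 11800 Ω as a load on stage 1's tap.
Stage 1's lower leg becomes R2‖(R3+R4) = 9586 Ω, so V_mid = 18.1 × 9586/10060 = 17.25 V.
Stage 2 is itself unloaded: V_out = V_mid × R4/(R3+R4) = 17.25 × 10000/11800 = 14.6 V.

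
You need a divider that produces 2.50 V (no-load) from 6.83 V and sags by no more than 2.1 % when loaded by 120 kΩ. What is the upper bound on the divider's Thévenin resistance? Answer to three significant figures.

Loading drop = R_th/(R_th + R_L) ≤ 0.0210, so R_th ≤ R_L · ε/(1−ε) = 120 kΩ × 0.0210/0.9790 = 2.57 kΩ.
(Any R1, R2 with R2/(R1+R2) = 0.366 and R1‖R2 ≤ 2.57 kΩ will meet the spec.)

R_th ≤ 2.57 kΩ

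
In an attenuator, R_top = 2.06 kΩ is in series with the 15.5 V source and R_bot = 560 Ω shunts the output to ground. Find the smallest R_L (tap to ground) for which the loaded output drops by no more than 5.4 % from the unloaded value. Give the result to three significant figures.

Output resistance R_th = R_top‖R_bot = (2060 × 560)/2620 = 440.3 Ω.
The fractional drop is R_th/(R_th + R_L); requiring this ≤ 0.0540 gives R_L ≥ R_th(1/0.0540 − 1) = 440.3 × 17.52 = 7.71 kΩ.

R_L(min) ≈ 7.71 kΩ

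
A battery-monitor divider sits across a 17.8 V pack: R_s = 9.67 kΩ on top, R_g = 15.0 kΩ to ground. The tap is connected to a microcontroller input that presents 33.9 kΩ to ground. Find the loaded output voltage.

V_out ≈ 9.22 V

The load sits in parallel with R_g: R_g‖R_L = (15.0 × 33.9) / (15.0 + 33.9) = 10.40 kΩ.
V_out = 17.8 × 10.40 / (9.67 + 10.40) = 17.8 × 10.40/20.07 = 9.22 V.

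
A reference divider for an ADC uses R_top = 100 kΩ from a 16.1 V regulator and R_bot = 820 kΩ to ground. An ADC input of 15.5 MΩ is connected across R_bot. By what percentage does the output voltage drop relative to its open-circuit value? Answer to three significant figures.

0.572 %

The divider's output (Thévenin) resistance is R_top‖R_bot = 89.13 kΩ.
Fractional drop under load = R_th/(R_th + R_L) = 89.13 / (89.13 + 15500) = 0.005717.
So the output falls by 0.572 %.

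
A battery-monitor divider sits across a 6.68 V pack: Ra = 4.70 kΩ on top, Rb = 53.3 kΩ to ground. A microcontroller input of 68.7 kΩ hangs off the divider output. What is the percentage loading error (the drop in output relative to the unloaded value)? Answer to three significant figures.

5.92 %

The divider's output (Thévenin) resistance is Ra‖Rb = 4.319 kΩ.
Fractional drop under load = R_th/(R_th + R_L) = 4.319 / (4.319 + 68.7) = 0.05915.
So the output falls by 5.92 %.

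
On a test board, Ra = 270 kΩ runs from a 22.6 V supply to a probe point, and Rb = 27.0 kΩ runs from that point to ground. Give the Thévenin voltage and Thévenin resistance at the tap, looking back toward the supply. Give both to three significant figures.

V_th is the open-circuit tap voltage: 22.6 × 27.0/(270 + 27.0) = 2.05 V.
With the supply zeroed, Ra and Rb appear in parallel from the tap: R_th = Ra‖Rb = (270 × 27.0)/297.0 = 24.5 kΩ.

V_th = 2.05 V, R_th = 24.5 kΩ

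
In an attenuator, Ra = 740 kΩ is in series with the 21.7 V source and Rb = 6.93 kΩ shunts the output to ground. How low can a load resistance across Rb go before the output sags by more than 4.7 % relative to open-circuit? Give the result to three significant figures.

R_L(min) ≈ 139 kΩ

Output resistance R_th = Ra‖Rb = (740 × 6.93)/746.9 = 6.866 kΩ.
The fractional drop is R_th/(R_th + R_L); requiring this ≤ 0.0470 gives R_L ≥ R_th(1/0.0470 − 1) = 6.866 × 20.28 = 139 kΩ.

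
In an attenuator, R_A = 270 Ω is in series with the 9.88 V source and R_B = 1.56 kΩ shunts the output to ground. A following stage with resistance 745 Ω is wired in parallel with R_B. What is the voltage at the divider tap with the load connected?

V_out ≈ 6.43 V

The load sits in parallel with R_B: R_B‖R_L = (1560 × 745) / (1560 + 745) = 504.2 Ω.
V_out = 9.88 × 504.2 / (270 + 504.2) = 9.88 × 504.2/774.2 = 6.43 V.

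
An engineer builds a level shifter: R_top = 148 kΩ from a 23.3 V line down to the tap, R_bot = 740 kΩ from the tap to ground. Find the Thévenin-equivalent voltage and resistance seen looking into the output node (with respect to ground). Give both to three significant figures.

V_th = 19.4 V, R_th = 123 kΩ

V_th is the open-circuit tap voltage: 23.3 × 740/(148 + 740) = 19.4 V.
With the supply zeroed, R_top and R_bot appear in parallel from the tap: R_th = R_top‖R_bot = (148 × 740)/888.0 = 123 kΩ.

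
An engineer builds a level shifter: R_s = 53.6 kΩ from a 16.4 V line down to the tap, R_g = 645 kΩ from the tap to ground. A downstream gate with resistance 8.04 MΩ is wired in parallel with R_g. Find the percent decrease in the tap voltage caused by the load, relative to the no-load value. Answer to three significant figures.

The divider's output (Thévenin) resistance is R_s‖R_g = 49.49 kΩ.
Fractional drop under load = R_th/(R_th + R_L) = 49.49 / (49.49 + 8040) = 0.006118.
So the output falls by 0.612 %.

0.612 %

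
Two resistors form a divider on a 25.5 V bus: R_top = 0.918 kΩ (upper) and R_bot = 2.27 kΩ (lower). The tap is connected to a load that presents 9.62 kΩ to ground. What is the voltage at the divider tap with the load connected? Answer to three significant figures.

V_out ≈ 17.0 V

The load sits in parallel with R_bot: R_bot‖R_L = (2270 × 9620) / (2270 + 9620) = 1837 Ω.
V_out = 25.5 × 1837 / (918 + 1837) = 25.5 × 1837/2755 = 17.0 V.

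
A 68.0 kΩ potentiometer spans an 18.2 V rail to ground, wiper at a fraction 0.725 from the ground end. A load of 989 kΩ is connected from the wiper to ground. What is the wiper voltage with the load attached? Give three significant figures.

V ≈ 13.0 V

The wiper splits the pot into (1−α)R = 18.70 kΩ above and αR = 49.30 kΩ below.
Lower section ‖ load = 46.96 kΩ.
V_wiper = 18.2 × 46.96/(18.70 + 46.96) = 13.0 V.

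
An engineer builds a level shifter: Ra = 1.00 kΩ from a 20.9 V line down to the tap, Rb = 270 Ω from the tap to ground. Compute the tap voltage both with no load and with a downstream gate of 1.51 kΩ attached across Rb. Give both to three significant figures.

Open-circuit: V = 20.9 × 270/(1000 + 270) = 4.44 V.
With the load, Rb becomes Rb‖R_L = 229.0 Ω, so V = 20.9 × 229.0/1229 = 3.89 V.

Unloaded: 4.44 V; loaded: 3.89 V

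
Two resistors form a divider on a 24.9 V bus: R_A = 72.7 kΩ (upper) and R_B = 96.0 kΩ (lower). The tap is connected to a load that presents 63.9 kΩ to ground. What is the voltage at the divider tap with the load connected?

V_out ≈ 8.60 V

The load sits in parallel with R_B: R_B‖R_L = (96.0 × 63.9) / (96.0 + 63.9) = 38.36 kΩ.
V_out = 24.9 × 38.36 / (72.7 + 38.36) = 24.9 × 38.36/111.1 = 8.60 V.
(Unloaded it would have been 14.2 V.)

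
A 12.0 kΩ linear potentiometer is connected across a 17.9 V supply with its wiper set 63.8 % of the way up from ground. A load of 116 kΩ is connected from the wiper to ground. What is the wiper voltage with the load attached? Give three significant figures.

V ≈ 11.2 V

The wiper splits the pot into (1−α)R = 4.344 kΩ above and αR = 7.656 kΩ below.
Lower section ‖ load = 7.182 kΩ.
V_wiper = 17.9 × 7.182/(4.344 + 7.182) = 11.2 V.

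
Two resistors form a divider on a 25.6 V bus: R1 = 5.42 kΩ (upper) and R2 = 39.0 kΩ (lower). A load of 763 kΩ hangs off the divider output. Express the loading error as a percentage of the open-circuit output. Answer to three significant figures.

The divider's output (Thévenin) resistance is R1‖R2 = 4.759 kΩ.
Fractional drop under load = R_th/(R_th + R_L) = 4.759 / (4.759 + 763) = 0.006198.
So the output falls by 0.620 %.

0.620 %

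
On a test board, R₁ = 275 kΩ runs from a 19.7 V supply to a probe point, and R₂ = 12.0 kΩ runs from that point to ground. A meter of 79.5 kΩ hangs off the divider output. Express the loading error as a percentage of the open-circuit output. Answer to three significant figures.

12.6 %

The divider's output (Thévenin) resistance is R₁‖R₂ = 11.50 kΩ.
Fractional drop under load = R_th/(R_th + R_L) = 11.50 / (11.50 + 79.5) = 0.1264.
So the output falls by 12.6 %.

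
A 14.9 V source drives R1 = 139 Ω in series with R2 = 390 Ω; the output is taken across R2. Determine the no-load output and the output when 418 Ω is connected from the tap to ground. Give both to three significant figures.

Open-circuit: V = 14.9 × 390/(139 + 390) = 11.0 V.
With the load, R2 becomes R2‖R_L = 201.8 Ω, so V = 14.9 × 201.8/340.8 = 8.82 V.

Unloaded: 11.0 V; loaded: 8.82 V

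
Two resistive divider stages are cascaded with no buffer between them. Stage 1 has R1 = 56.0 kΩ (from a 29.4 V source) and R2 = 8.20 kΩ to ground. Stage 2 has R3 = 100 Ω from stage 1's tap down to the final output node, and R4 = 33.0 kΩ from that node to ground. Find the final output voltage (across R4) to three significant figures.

Stage 2 presents R3+R4 = 33100 Ω as a load on stage 1's tap.
Stage 1's lower leg becomes R2‖(R3+R4) = 6572 Ω, so V_mid = 29.4 × 6572/62570 = 3.088 V.
Stage 2 is itself unloaded: V_out = V_mid × R4/(R3+R4) = 3.088 × 33000/33100 = 3.08 V.

V_out ≈ 3.08 V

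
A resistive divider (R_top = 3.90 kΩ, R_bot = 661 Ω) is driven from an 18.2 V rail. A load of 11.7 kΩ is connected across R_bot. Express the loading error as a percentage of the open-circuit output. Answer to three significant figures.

4.61 %

The divider's output (Thévenin) resistance is R_top‖R_bot = 565.2 Ω.
Fractional drop under load = R_th/(R_th + R_L) = 565.2 / (565.2 + 11700) = 0.04608.
So the output falls by 4.61 %.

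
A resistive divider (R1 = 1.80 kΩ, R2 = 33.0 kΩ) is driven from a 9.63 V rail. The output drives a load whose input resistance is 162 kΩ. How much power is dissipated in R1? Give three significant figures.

P ≈ 0.196 mW

Total resistance from the source is R1 + (R2‖R_L) = 29.22 kΩ, so I = 9.63/29.22 kΩ = 0.3296 mA.
P = I²·R1 = (0.3296 mA)² × 1.80 kΩ = 0.196 mW.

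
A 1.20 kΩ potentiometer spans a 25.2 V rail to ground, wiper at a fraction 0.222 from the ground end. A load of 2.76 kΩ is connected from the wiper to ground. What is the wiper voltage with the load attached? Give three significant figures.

The wiper splits the pot into (1−α)R = 933.6 Ω above and αR = 266.4 Ω below.
Lower section ‖ load = 243.0 Ω.
V_wiper = 25.2 × 243.0/(933.6 + 243.0) = 5.20 V.

V ≈ 5.20 V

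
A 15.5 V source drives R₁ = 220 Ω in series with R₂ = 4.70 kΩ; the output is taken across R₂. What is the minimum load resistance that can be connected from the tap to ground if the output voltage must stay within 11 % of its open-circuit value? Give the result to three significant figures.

Output resistance R_th = R₁‖R₂ = (220 × 4700)/4920 = 210.2 Ω.
The fractional drop is R_th/(R_th + R_L); requiring this ≤ 0.110 gives R_L ≥ R_th(1/0.110 − 1) = 210.2 × 8.091 = 1.70 kΩ.

R_L(min) ≈ 1.70 kΩ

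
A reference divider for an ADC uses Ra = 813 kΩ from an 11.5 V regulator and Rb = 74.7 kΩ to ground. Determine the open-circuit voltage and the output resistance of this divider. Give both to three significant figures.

V_th = 0.968 V, R_th = 68.4 kΩ

V_th is the open-circuit tap voltage: 11.5 × 74.7/(813 + 74.7) = 0.968 V.
With the supply zeroed, Ra and Rb appear in parallel from the tap: R_th = Ra‖Rb = (813 × 74.7)/887.7 = 68.4 kΩ.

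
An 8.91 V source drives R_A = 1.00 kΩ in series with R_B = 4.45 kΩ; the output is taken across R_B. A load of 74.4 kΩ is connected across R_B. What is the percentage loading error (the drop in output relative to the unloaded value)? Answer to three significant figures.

The divider's output (Thévenin) resistance is R_A‖R_B = 0.8165 kΩ.
Fractional drop under load = R_th/(R_th + R_L) = 0.8165 / (0.8165 + 74.4) = 0.01086.
So the output falls by 1.09 %.

1.09 %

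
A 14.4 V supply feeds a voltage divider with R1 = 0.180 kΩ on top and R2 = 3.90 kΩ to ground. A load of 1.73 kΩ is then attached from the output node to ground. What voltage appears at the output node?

V_out ≈ 12.5 V

The load sits in parallel with R2: R2‖R_L = (3900 × 1730) / (3900 + 1730) = 1198 Ω.
V_out = 14.4 × 1198 / (180 + 1198) = 14.4 × 1198/1378 = 12.5 V.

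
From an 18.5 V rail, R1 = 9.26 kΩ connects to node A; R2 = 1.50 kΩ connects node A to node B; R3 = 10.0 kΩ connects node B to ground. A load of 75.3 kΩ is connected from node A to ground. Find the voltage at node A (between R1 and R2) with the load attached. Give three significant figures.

V ≈ 9.59 V

Below node A the series string R2+R3 = 11.50 kΩ sits in parallel with the 75.3 kΩ load: 9.976 kΩ.
V_A = 18.5 × 9.976/(9.26 + 9.976) = 9.59 V.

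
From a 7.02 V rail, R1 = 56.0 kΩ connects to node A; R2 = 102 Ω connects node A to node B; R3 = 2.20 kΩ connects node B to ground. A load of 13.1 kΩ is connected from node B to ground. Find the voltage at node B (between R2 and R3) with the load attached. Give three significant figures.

At node B, R3 is in parallel with the load: R3‖R_L = 1884 Ω.
Below node A the resistance is R2 + (R3‖R_L) = 1986 Ω, so V_A = 7.02 × 1986/57990 = 0.2404 V.
Then V_B = V_A × (R3‖R_L)/(R2 + R3‖R_L) = 0.2404 × 1884/1986 = 0.228 V.

V ≈ 0.228 V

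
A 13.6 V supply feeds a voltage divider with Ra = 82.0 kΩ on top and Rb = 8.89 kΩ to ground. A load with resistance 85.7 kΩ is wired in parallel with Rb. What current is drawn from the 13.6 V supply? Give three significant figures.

Rb‖R_L = 8.054 kΩ, so the source sees Ra + Rb‖R_L = 90.05 kΩ.
I = 13.6 V / 90.05 kΩ = 0.151 mA.

I ≈ 0.151 mA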